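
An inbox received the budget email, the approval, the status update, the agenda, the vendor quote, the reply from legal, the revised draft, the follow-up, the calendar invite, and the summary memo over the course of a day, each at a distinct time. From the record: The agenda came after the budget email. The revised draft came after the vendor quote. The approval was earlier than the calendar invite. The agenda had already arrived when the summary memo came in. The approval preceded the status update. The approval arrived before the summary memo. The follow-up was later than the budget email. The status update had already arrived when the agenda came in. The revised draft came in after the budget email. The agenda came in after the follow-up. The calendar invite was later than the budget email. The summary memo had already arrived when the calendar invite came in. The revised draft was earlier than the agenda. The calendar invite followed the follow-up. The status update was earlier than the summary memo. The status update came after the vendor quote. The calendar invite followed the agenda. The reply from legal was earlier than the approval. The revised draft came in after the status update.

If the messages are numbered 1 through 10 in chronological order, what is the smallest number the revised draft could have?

6

The approval, the budget email, the reply from legal, the status update, and the vendor quote must all come before the revised draft — 5 forced predecessors.
Nothing else is forced ahead of the revised draft, so its earliest slot is position 5 + 1 = 6.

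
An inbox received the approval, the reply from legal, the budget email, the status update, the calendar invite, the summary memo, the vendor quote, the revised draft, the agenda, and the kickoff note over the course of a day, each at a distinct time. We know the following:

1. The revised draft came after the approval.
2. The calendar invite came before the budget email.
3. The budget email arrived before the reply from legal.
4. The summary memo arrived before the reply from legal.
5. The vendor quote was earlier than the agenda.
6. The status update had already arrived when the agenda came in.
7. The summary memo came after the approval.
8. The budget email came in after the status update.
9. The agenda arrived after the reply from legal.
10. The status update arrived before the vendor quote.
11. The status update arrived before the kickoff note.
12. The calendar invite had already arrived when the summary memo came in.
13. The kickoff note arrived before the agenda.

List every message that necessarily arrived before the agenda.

the approval, the budget email, the calendar invite, the kickoff note, the reply from legal, the status update, the summary memo, the vendor quote

Directly stated before the agenda: the kickoff note, the reply from legal, the status update, and the vendor quote.
The approval reaches the agenda via the approval → the summary memo → the reply from legal → the agenda.
The budget email reaches the agenda via the budget email → the reply from legal → the agenda.
The calendar invite reaches the agenda via the calendar invite → the budget email → the reply from legal → the agenda.
Likewise the summary memo reaches the agenda by chaining the stated constraints.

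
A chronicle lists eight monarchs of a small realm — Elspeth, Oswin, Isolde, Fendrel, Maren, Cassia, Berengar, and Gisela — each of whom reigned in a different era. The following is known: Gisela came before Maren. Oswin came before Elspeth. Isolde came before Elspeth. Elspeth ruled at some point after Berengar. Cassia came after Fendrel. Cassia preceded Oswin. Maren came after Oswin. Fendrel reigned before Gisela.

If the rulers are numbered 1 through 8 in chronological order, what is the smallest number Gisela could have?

2

Fendrel must come before Gisela — 1 forced predecessor.
Nothing else is forced ahead of Gisela, so their earliest slot is position 1 + 1 = 2.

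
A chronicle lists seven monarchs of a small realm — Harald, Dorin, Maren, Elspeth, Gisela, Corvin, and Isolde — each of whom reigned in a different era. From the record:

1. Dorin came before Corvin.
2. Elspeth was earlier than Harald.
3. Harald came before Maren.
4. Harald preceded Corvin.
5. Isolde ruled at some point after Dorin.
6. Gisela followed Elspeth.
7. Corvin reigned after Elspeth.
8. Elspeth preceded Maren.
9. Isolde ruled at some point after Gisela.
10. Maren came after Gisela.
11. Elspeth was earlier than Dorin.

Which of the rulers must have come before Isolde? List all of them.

Directly stated before Isolde: Dorin and Gisela.
Elspeth reaches Isolde via Elspeth → Dorin → Isolde.

Dorin, Elspeth, Gisela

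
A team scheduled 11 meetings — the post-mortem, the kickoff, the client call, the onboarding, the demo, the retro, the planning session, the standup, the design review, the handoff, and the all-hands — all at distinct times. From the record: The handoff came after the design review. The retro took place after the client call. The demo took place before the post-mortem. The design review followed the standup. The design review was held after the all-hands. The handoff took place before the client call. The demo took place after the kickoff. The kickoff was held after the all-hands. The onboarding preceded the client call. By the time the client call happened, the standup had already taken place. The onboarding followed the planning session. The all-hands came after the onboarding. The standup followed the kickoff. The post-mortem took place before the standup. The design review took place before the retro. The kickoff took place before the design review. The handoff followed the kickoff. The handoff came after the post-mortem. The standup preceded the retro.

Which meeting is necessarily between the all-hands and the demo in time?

Tracing the constraints gives the all-hands → the kickoff → the demo, so the kickoff sits after the all-hands and before the demo.
No other meeting is forced both after the all-hands and before the demo.

the kickoff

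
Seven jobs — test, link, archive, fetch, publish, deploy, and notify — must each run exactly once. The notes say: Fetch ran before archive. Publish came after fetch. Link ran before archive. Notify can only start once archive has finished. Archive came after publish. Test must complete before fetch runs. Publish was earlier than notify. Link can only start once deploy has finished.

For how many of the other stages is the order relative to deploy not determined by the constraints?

3

Forced after deploy: archive, link, and notify.
That leaves fetch, publish, and test with no forced order relative to deploy — 3.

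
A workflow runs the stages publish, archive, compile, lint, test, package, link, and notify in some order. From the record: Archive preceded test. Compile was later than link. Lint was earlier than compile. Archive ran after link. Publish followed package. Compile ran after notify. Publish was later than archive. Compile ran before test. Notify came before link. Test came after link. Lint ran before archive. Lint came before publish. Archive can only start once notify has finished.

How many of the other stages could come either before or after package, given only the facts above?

6

Forced after package: publish.
That leaves archive, compile, link, lint, notify, and test with no forced order relative to package — 6.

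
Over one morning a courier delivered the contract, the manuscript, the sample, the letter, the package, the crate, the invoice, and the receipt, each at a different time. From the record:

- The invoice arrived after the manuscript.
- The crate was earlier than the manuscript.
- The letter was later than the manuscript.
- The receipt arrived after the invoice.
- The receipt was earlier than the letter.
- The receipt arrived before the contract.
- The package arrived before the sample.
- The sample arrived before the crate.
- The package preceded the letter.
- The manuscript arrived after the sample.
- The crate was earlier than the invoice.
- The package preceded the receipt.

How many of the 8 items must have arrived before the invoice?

Directly stated before the invoice: the crate and the manuscript.
The package reaches the invoice via the package → the sample → the crate → the invoice.
The sample reaches the invoice via the sample → the crate → the invoice.
No chain forces the receipt (or any of the others) ahead of the invoice.
That's the crate, the manuscript, the package, and the sample — 4 in all.

4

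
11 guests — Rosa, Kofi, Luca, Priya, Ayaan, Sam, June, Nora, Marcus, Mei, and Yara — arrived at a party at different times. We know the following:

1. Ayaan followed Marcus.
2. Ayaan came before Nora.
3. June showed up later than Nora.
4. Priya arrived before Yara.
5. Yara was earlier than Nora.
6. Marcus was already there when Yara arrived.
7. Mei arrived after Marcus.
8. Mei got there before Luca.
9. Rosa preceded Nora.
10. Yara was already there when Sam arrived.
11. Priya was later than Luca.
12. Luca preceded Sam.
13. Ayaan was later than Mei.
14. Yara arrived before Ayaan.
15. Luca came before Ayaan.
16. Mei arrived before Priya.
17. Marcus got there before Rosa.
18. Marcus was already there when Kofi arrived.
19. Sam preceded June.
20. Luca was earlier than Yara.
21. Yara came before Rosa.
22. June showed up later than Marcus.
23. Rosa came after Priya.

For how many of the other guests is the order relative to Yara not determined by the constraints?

1

Forced before Yara: Luca, Marcus, Mei, and Priya; forced after Yara: Ayaan, June, Nora, Rosa, and Sam.
That leaves Kofi with no forced order relative to Yara — 1.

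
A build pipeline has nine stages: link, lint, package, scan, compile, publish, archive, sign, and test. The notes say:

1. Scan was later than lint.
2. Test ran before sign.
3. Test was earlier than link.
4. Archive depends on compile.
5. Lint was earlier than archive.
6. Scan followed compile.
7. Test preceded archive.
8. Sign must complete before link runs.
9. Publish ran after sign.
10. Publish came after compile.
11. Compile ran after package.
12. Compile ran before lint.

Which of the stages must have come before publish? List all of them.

compile, package, sign, test

Directly stated before publish: compile and sign.
Package reaches publish via package → compile → publish.
Test reaches publish via test → sign → publish.
No chain forces scan (or any of the others) ahead of publish.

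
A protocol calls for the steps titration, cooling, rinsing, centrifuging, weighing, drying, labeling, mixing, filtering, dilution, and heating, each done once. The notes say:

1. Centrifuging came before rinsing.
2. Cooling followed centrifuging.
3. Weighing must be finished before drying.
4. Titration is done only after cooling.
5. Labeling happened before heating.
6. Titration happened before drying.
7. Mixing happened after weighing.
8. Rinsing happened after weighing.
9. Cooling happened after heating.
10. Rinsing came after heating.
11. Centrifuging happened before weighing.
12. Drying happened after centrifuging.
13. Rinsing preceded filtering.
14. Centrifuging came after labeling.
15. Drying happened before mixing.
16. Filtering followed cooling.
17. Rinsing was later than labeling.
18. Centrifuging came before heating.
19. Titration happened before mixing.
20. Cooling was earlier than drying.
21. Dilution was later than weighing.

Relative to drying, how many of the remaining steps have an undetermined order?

Forced before drying: centrifuging, cooling, heating, labeling, titration, and weighing; forced after drying: mixing.
That leaves dilution, filtering, and rinsing with no forced order relative to drying — 3.

3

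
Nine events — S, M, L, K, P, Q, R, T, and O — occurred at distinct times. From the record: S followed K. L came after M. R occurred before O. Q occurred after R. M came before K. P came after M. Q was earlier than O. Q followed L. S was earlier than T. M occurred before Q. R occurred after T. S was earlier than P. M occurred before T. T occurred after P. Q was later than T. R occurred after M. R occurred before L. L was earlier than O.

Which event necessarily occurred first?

M has a chain of constraints placing it before every other event, so M must be first.

M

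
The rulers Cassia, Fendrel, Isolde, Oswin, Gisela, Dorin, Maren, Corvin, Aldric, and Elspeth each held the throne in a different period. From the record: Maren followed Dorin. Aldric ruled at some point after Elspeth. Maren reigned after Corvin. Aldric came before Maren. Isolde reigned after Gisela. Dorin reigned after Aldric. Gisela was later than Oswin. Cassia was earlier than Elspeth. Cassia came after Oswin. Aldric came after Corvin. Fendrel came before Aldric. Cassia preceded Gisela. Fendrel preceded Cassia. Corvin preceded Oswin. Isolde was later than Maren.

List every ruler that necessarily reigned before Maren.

Aldric, Cassia, Corvin, Dorin, Elspeth, Fendrel, Oswin

Directly stated before Maren: Aldric, Corvin, and Dorin.
Cassia reaches Maren via Cassia → Elspeth → Aldric → Maren.
Elspeth reaches Maren via Elspeth → Aldric → Maren.
Fendrel reaches Maren via Fendrel → Aldric → Maren.
Likewise Oswin reaches Maren by chaining the stated constraints.
No chain forces Isolde (or any of the others) ahead of Maren.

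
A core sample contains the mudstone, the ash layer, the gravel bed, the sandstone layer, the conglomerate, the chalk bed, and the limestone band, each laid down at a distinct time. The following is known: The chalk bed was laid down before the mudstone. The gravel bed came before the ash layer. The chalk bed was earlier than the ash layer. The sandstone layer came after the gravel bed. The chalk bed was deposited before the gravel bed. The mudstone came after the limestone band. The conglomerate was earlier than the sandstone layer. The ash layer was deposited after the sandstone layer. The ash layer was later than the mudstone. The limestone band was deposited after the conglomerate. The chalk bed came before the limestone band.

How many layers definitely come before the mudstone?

Directly stated before the mudstone: the chalk bed and the limestone band.
The conglomerate reaches the mudstone via the conglomerate → the limestone band → the mudstone.
No chain forces the ash layer (or any of the others) ahead of the mudstone.
That's the chalk bed, the conglomerate, and the limestone band — 3 in all.

3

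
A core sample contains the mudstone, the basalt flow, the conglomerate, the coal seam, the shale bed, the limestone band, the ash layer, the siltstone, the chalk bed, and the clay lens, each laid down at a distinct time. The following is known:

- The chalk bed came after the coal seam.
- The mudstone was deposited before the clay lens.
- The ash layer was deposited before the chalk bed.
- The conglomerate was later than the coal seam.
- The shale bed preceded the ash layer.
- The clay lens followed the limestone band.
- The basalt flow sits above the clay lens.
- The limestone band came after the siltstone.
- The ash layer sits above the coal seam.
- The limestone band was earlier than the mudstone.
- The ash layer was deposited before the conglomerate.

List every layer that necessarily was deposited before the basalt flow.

Directly stated before the basalt flow: the clay lens.
The limestone band reaches the basalt flow via the limestone band → the clay lens → the basalt flow.
The mudstone reaches the basalt flow via the mudstone → the clay lens → the basalt flow.
The siltstone reaches the basalt flow via the siltstone → the limestone band → the clay lens → the basalt flow.
No chain forces the coal seam (or any of the others) ahead of the basalt flow.

the clay lens, the limestone band, the mudstone, the siltstone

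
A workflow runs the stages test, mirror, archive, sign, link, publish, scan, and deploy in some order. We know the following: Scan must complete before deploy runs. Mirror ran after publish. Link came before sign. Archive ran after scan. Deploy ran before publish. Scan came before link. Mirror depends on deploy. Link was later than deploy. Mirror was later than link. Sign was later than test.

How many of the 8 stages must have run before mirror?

Directly stated before mirror: deploy, link, and publish.
Scan reaches mirror via scan → deploy → mirror.
No chain forces archive (or any of the others) ahead of mirror.
That's deploy, link, publish, and scan — 4 in all.

4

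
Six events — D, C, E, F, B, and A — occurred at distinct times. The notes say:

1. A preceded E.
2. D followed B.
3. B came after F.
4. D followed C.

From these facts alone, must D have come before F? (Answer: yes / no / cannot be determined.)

Tracing the constraints gives F → B → D, so F must come before D.
That means D cannot be before F.

no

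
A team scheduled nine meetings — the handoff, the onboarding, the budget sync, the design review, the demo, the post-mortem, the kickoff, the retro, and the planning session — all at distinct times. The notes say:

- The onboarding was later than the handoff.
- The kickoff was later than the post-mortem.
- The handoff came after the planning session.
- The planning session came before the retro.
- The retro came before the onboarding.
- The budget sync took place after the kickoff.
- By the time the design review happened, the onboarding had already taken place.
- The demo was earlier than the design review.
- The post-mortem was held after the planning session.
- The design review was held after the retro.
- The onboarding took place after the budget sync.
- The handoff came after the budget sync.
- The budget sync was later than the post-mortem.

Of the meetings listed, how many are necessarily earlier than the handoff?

4

Directly stated before the handoff: the budget sync and the planning session.
The kickoff reaches the handoff via the kickoff → the budget sync → the handoff.
The post-mortem reaches the handoff via the post-mortem → the budget sync → the handoff.
That's the budget sync, the kickoff, the planning session, and the post-mortem — 4 in all.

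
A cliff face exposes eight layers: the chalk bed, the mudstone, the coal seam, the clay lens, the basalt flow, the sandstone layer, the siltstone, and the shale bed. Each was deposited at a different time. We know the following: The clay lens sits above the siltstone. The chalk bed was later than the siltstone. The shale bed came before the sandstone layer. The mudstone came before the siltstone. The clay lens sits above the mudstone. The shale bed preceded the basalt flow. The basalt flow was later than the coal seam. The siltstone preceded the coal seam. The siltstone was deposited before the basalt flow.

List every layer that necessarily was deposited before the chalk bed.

the mudstone, the siltstone

Directly stated before the chalk bed: the siltstone.
The mudstone reaches the chalk bed via the mudstone → the siltstone → the chalk bed.
No chain forces the basalt flow (or any of the others) ahead of the chalk bed.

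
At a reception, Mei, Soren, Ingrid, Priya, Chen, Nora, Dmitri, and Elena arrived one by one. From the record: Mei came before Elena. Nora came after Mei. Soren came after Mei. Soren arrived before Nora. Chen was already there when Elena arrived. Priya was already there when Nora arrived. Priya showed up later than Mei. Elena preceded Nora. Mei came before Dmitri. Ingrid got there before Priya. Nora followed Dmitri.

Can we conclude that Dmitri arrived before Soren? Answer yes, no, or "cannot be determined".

No chain of stated constraints runs from Dmitri to Soren, and none runs from Soren to Dmitri either.
So the relative order of Dmitri and Soren is not fixed by the given facts.

cannot be determined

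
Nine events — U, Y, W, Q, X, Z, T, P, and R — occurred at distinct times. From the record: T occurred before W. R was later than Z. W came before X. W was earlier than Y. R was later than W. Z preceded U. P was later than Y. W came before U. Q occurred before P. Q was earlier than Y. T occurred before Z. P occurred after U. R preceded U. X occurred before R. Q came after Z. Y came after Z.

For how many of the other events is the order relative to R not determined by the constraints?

Forced before R: T, W, X, and Z; forced after R: P and U.
That leaves Q and Y with no forced order relative to R — 2.

2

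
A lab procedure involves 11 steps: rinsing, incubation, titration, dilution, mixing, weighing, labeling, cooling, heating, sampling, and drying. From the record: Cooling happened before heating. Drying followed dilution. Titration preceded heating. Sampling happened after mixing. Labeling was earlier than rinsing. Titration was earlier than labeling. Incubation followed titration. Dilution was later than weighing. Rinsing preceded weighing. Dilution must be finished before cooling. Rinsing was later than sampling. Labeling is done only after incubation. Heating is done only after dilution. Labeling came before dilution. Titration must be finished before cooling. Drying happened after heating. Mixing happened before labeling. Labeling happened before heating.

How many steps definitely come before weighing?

Directly stated before weighing: rinsing.
Incubation reaches weighing via incubation → labeling → rinsing → weighing.
Labeling reaches weighing via labeling → rinsing → weighing.
Mixing reaches weighing via mixing → sampling → rinsing → weighing.
Likewise sampling and titration each reach weighing by chaining the stated constraints.
That's incubation, labeling, mixing, rinsing, sampling, and titration — 6 in all.

6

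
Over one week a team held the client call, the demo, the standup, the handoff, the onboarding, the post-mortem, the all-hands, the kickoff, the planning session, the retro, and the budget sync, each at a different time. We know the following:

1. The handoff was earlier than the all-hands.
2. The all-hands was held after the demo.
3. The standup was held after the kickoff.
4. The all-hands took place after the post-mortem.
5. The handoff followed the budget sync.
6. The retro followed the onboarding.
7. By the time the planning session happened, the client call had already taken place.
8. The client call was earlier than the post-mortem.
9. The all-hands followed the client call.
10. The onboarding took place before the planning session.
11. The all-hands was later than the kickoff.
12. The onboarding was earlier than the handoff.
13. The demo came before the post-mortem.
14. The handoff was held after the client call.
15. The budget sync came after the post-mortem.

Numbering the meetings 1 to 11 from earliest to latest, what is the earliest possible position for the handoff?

6

The budget sync, the client call, the demo, the onboarding, and the post-mortem must all come before the handoff — 5 forced predecessors.
Nothing else is forced ahead of the handoff, so its earliest slot is position 5 + 1 = 6.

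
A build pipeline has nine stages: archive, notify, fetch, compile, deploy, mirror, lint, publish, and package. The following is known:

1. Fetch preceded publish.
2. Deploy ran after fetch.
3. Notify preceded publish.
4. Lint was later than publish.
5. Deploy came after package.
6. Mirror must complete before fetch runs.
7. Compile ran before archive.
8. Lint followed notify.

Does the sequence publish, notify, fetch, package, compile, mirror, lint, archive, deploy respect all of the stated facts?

The constraints require mirror before fetch, but in the proposed sequence fetch appears ahead of mirror. That one violation is enough.

no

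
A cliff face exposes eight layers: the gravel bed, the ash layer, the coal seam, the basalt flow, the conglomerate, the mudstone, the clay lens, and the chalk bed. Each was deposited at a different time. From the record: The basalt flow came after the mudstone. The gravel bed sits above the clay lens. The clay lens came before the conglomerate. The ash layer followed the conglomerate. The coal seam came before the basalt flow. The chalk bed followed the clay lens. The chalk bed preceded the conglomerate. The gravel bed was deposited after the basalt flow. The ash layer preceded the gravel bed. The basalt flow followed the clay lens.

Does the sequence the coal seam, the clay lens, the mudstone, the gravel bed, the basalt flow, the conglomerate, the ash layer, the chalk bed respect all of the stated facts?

no

The constraints require the basalt flow before the gravel bed, but in the proposed sequence the gravel bed appears ahead of the basalt flow. That one violation is enough.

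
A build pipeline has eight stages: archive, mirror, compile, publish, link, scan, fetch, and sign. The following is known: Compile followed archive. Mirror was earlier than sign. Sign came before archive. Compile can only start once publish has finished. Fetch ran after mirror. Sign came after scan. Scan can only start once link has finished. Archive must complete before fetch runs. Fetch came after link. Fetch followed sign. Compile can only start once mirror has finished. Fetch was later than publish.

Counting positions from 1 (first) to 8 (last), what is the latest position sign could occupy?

5

Sign must come before archive, compile, and fetch — 3 stages forced after it.
Everything else can be placed before sign in some valid order, so sign can sit as late as position 8 − 3 = 5.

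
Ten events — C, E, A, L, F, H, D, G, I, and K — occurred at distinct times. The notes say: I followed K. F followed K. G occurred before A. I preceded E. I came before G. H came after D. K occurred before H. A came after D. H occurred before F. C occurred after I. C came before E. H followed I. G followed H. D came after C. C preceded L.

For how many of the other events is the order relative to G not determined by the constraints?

3

Forced before G: C, D, H, I, and K; forced after G: A.
That leaves E, F, and L with no forced order relative to G — 3.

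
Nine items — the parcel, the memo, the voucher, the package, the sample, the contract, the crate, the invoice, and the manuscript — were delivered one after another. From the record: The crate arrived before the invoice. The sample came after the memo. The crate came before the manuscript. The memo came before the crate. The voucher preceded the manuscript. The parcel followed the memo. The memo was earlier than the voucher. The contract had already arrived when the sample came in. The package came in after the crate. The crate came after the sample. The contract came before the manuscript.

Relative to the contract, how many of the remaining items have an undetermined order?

3

Forced after the contract: the crate, the invoice, the manuscript, the package, and the sample.
That leaves the memo, the parcel, and the voucher with no forced order relative to the contract — 3.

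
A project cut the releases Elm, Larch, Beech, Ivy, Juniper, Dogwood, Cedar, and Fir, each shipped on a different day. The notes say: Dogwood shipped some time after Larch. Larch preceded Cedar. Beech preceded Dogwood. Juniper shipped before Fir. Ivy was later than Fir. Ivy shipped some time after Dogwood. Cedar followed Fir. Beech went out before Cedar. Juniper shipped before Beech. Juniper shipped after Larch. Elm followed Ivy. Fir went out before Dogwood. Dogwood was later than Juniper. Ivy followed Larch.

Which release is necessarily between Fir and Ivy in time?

Dogwood

Tracing the constraints gives Fir → Dogwood → Ivy, so Dogwood sits after Fir and before Ivy.
No other release is forced both after Fir and before Ivy.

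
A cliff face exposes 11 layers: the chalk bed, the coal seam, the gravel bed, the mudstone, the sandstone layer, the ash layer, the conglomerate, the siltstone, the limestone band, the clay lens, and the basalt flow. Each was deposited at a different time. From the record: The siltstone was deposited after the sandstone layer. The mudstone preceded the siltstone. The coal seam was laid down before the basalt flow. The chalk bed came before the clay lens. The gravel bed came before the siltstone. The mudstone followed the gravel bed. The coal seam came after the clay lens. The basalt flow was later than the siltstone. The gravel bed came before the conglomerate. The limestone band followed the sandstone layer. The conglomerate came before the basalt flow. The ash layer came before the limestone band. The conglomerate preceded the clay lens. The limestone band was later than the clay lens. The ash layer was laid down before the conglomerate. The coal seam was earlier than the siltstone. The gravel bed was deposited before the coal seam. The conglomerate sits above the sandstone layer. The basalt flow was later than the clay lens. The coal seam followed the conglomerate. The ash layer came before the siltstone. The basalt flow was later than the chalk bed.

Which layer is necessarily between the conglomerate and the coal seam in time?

the clay lens

Tracing the constraints gives the conglomerate → the clay lens → the coal seam, so the clay lens sits after the conglomerate and before the coal seam.
No other layer is forced both after the conglomerate and before the coal seam.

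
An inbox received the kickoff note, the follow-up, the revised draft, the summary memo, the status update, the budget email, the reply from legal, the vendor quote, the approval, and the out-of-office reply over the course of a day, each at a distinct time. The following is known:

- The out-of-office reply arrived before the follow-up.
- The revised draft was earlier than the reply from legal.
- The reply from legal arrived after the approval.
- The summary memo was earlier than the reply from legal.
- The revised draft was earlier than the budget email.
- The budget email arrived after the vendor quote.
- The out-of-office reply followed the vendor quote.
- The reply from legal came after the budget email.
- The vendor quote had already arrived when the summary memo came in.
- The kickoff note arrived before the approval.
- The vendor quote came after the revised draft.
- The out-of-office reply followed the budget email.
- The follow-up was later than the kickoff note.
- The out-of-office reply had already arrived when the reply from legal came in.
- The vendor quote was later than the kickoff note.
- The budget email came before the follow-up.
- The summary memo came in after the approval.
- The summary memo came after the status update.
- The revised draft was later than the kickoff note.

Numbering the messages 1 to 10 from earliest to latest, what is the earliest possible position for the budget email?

4

The kickoff note, the revised draft, and the vendor quote must all come before the budget email — 3 forced predecessors.
Nothing else is forced ahead of the budget email, so its earliest slot is position 3 + 1 = 4.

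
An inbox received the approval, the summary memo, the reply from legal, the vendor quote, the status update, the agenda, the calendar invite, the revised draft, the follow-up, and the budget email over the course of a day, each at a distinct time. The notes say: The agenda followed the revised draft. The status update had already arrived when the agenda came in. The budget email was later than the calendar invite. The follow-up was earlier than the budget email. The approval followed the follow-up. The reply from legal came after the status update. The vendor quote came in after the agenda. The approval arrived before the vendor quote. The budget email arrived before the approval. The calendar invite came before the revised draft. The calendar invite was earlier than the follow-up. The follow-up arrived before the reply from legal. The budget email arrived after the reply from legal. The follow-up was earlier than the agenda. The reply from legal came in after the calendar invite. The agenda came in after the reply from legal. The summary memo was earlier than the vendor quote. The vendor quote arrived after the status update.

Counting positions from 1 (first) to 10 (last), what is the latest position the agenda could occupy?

9

The agenda must come before the vendor quote — 1 message forced after it.
Everything else can be placed before the agenda in some valid order, so the agenda can sit as late as position 10 − 1 = 9.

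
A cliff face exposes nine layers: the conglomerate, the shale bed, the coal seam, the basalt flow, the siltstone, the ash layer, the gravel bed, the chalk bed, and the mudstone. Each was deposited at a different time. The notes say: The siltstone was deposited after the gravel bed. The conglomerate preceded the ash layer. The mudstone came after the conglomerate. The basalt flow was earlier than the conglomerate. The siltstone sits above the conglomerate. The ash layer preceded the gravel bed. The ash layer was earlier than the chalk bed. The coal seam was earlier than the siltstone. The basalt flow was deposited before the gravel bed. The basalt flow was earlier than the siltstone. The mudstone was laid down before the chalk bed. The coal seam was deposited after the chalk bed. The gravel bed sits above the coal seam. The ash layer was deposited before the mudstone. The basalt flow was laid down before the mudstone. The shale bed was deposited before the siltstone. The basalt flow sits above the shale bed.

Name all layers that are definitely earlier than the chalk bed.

the ash layer, the basalt flow, the conglomerate, the mudstone, the shale bed

Directly stated before the chalk bed: the ash layer and the mudstone.
The basalt flow reaches the chalk bed via the basalt flow → the mudstone → the chalk bed.
The conglomerate reaches the chalk bed via the conglomerate → the ash layer → the chalk bed.
The shale bed reaches the chalk bed via the shale bed → the basalt flow → the mudstone → the chalk bed.
No chain forces the gravel bed (or any of the others) ahead of the chalk bed.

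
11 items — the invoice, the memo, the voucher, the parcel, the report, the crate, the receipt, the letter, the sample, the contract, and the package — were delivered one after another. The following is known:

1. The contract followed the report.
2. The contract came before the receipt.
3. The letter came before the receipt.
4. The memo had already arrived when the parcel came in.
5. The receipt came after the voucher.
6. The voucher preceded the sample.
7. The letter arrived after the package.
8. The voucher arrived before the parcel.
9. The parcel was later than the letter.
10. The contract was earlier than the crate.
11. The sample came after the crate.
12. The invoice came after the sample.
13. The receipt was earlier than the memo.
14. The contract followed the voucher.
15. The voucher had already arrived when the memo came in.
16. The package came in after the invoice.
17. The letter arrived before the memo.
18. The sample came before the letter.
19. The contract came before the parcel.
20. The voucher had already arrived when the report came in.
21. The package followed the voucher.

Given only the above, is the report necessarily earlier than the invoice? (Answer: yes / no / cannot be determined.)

Chain the constraints: the report → the contract → the crate → the sample → the invoice. Each link is directly stated, so the report comes before the invoice.

yes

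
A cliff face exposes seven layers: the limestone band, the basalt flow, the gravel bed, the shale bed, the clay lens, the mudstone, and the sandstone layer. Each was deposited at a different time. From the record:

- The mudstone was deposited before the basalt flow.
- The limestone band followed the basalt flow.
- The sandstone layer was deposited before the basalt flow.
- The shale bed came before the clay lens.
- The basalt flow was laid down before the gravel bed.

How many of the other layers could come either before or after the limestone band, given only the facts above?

3

Forced before the limestone band: the basalt flow, the mudstone, and the sandstone layer.
That leaves the clay lens, the gravel bed, and the shale bed with no forced order relative to the limestone band — 3.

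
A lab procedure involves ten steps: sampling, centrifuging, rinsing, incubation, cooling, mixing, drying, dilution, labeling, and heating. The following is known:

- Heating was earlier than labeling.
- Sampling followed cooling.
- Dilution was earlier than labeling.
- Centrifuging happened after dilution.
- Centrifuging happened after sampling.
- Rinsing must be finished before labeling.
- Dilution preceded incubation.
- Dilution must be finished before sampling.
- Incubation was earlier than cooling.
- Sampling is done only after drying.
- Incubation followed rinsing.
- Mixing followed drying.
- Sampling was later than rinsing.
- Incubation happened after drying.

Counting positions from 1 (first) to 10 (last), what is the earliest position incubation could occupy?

4

Dilution, drying, and rinsing must all come before incubation — 3 forced predecessors.
Nothing else is forced ahead of incubation, so its earliest slot is position 3 + 1 = 4.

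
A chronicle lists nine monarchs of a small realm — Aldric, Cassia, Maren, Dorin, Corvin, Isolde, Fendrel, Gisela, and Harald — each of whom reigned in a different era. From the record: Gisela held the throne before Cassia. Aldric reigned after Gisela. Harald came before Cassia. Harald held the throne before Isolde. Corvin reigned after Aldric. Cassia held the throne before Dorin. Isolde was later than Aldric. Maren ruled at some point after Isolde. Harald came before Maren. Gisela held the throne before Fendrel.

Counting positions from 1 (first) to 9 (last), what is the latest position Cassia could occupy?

8

Cassia must come before Dorin — 1 ruler forced after them.
Everything else can be placed before Cassia in some valid order, so Cassia can sit as late as position 9 − 1 = 8.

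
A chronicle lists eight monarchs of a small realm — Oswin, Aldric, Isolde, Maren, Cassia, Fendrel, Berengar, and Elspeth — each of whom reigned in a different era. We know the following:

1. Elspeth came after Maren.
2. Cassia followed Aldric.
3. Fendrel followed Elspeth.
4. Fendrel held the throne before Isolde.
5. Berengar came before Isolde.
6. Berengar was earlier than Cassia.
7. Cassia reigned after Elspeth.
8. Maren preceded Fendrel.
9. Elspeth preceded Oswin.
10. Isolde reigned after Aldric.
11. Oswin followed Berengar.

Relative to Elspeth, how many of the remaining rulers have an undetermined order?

2

Forced before Elspeth: Maren; forced after Elspeth: Cassia, Fendrel, Isolde, and Oswin.
That leaves Aldric and Berengar with no forced order relative to Elspeth — 2.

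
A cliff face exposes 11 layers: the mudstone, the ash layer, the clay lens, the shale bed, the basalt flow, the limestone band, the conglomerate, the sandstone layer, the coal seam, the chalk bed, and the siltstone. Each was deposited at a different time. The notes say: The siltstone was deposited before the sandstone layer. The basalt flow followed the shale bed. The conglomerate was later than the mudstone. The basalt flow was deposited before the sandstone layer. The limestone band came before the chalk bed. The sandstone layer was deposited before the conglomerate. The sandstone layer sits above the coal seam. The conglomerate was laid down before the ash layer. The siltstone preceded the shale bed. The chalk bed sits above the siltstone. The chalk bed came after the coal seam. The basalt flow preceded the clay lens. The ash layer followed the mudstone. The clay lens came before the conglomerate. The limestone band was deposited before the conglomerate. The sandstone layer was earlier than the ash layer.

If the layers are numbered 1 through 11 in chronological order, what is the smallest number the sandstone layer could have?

The basalt flow, the coal seam, the shale bed, and the siltstone must all come before the sandstone layer — 4 forced predecessors.
Nothing else is forced ahead of the sandstone layer, so its earliest slot is position 4 + 1 = 5.

5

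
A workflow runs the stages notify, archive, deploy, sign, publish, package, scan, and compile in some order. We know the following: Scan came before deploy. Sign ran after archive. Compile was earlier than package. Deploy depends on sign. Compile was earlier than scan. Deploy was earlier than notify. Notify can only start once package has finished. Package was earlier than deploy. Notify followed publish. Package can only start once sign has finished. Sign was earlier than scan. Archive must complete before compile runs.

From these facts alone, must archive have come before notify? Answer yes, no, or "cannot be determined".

Chain the constraints: archive → compile → package → notify. Each link is directly stated, so archive comes before notify.

yes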